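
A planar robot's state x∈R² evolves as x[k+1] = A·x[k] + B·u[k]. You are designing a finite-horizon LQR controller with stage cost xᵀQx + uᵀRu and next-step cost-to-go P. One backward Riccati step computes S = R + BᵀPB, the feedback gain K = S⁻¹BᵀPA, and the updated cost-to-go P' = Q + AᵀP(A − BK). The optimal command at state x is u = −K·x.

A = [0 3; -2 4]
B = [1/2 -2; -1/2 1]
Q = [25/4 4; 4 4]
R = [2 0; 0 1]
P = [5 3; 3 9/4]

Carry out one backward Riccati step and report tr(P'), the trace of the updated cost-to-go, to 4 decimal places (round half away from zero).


51.7607

BᵀP = [1.0000 0.3750; -7.0000 -3.7500]
S = R + BᵀPB = [2 0; 0 1] + [0.3125 -1.6250; -1.6250 10.2500] = [2.3125 -1.6250; -1.6250 11.2500]
BᵀPA = [-0.7500 4.5000; 7.5000 -36.0000]
K = S⁻¹·BᵀPA = [0.1604 -0.3369; 0.6898 -3.2487]
A−BK = [1.2995 -3.3289; -2.6096 7.0802]
AᵀP(A−BK) = [3.9465 -11.8877; -11.8877 37.5642]
P' = Q + AᵀP(A−BK) = [10.1965 -7.8877; -7.8877 41.5642]
tr(P') = 51.7607


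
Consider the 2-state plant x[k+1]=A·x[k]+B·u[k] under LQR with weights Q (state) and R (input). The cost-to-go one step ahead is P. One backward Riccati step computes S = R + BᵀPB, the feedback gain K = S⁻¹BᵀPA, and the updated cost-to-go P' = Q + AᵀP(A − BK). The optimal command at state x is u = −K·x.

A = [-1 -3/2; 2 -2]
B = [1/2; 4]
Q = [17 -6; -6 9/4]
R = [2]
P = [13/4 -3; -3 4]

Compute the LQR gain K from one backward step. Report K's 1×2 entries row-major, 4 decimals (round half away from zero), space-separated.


0.7184 -0.2452

BᵀP = [-10.3750 14.5000]
S = R + BᵀPB = [2] + [52.8125] = [54.8125]
BᵀPA = [39.3750 -13.4375]
K = S⁻¹·BᵀPA = [0.7184 -0.2452]
A−BK = [-1.3592 -1.3774; -0.8734 -1.0194]
AᵀP(A−BK) = [2.9647 1.5279; 1.5279 2.0182]
P' = Q + AᵀP(A−BK) = [19.9647 -4.4721; -4.4721 4.2682]
tr(P') = 24.2329


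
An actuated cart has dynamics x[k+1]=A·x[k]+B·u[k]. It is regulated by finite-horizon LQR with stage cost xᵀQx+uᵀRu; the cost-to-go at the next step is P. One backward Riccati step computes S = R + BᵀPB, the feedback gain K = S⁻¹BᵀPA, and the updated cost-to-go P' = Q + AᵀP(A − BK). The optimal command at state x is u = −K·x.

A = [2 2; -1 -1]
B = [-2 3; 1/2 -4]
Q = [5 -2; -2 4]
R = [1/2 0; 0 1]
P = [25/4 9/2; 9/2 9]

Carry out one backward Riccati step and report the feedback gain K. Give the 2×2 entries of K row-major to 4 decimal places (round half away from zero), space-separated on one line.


BᵀP = [-10.2500 -4.5000; 0.7500 -22.5000]
S = R + BᵀPB = [1/2 0; 0 1] + [18.2500 -12.7500; -12.7500 92.2500] = [18.7500 -12.7500; -12.7500 93.2500]
BᵀPA = [-16.0000 -16.0000; 24.0000 24.0000]
K = S⁻¹·BᵀPA = [-0.7479 -0.7479; 0.1551 0.1551]
A−BK = [0.0389 0.0389; -0.0056 -0.0056]
AᵀP(A−BK) = [0.3115 0.3115; 0.3115 0.3115]
P' = Q + AᵀP(A−BK) = [5.3115 -1.6885; -1.6885 4.3115]
tr(P') = 9.6230

-0.7479 -0.7479 0.1551 0.1551


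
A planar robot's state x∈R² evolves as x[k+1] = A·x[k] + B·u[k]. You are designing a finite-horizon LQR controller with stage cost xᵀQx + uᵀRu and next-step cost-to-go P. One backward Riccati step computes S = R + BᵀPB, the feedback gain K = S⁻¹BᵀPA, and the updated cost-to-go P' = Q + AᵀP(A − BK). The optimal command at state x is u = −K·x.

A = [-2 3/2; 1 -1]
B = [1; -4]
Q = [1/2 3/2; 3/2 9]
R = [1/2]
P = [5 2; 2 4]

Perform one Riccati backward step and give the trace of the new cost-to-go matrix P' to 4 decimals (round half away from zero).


BᵀP = [-3.0000 -14.0000]
S = R + BᵀPB = [1/2] + [53.0000] = [53.5000]
BᵀPA = [-8.0000 9.5000]
K = S⁻¹·BᵀPA = [-0.1495 0.1776]
A−BK = [-1.8505 1.3224; 0.4019 -0.2897]
AᵀP(A−BK) = [14.8037 -10.5794; -10.5794 7.5631]
P' = Q + AᵀP(A−BK) = [15.3037 -9.0794; -9.0794 16.5631]
tr(P') = 31.8668

31.8668


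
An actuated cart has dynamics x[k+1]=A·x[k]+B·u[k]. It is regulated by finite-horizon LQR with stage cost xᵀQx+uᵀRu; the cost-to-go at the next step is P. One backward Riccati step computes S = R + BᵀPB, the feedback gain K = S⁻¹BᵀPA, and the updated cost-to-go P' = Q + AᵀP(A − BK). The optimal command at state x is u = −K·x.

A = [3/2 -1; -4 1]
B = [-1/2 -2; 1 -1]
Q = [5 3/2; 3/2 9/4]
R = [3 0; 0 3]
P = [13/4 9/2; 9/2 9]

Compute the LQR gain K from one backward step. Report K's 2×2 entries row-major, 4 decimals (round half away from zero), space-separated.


BᵀP = [2.8750 6.7500; -11.0000 -18.0000]
S = R + BᵀPB = [3 0; 0 3] + [5.3125 -12.5000; -12.5000 40.0000] = [8.3125 -12.5000; -12.5000 43.0000]
BᵀPA = [-22.6875 3.8750; 55.5000 -7.0000]
K = S⁻¹·BᵀPA = [-1.4007 0.3933; 0.8835 -0.0485]
A−BK = [2.5666 -0.9003; -1.7158 0.5582]
AᵀP(A−BK) = [16.4986 -4.5126; -4.5126 1.3868]
P' = Q + AᵀP(A−BK) = [21.4986 -3.0126; -3.0126 3.6368]
tr(P') = 25.1354

-1.4007 0.3933 0.8835 -0.0485


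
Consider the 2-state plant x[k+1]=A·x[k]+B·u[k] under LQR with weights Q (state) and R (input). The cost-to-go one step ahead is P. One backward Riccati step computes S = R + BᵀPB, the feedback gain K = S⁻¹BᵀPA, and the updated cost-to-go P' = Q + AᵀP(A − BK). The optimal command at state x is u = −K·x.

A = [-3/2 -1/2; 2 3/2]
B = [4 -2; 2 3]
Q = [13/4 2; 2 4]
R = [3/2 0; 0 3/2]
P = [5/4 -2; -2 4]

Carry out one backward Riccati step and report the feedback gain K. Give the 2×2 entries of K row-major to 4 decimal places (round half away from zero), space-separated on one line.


-0.0283 0.0643 0.6721 0.4267

BᵀP = [1.0000 0.0000; -8.5000 16.0000]
S = R + BᵀPB = [3/2 0; 0 3/2] + [4.0000 -2.0000; -2.0000 65.0000] = [5.5000 -2.0000; -2.0000 66.5000]
BᵀPA = [-1.5000 -0.5000; 44.7500 28.2500]
K = S⁻¹·BᵀPA = [-0.0283 0.0643; 0.6721 0.4267]
A−BK = [-0.0425 0.0964; 0.0404 0.0912]
AᵀP(A−BK) = [0.6944 0.4371; 0.4371 0.2891]
P' = Q + AᵀP(A−BK) = [3.9444 2.4371; 2.4371 4.2891]
tr(P') = 8.2335


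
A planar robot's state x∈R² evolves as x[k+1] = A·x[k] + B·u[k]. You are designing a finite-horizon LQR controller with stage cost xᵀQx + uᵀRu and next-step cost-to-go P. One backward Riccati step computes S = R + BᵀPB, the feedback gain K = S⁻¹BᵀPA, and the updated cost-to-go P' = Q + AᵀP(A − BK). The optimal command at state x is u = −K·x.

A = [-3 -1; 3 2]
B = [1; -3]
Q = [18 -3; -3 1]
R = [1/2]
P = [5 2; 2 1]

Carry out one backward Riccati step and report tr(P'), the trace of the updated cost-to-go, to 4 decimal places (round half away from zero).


37.6000

BᵀP = [-1.0000 -1.0000]
S = R + BᵀPB = [1/2] + [2.0000] = [2.5000]
BᵀPA = [0.0000 -1.0000]
K = S⁻¹·BᵀPA = [0.0000 -0.4000]
A−BK = [-3.0000 -0.6000; 3.0000 0.8000]
AᵀP(A−BK) = [18.0000 3.0000; 3.0000 0.6000]
P' = Q + AᵀP(A−BK) = [36.0000 0.0000; 0.0000 1.6000]
tr(P') = 37.6000


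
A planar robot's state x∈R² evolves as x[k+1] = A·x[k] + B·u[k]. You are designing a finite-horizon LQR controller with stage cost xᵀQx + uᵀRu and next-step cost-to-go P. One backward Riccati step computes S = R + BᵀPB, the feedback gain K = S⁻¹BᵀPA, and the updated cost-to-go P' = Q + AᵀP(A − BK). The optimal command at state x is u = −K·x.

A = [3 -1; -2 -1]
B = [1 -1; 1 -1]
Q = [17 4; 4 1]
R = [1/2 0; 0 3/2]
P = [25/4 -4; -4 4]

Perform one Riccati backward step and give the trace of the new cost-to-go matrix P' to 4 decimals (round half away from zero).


121.2143

BᵀP = [2.2500 0.0000; -2.2500 0.0000]
S = R + BᵀPB = [1/2 0; 0 3/2] + [2.2500 -2.2500; -2.2500 2.2500] = [2.7500 -2.2500; -2.2500 3.7500]
BᵀPA = [6.7500 -2.2500; -6.7500 2.2500]
K = S⁻¹·BᵀPA = [1.9286 -0.6429; -0.6429 0.2143]
A−BK = [0.4286 -0.1429; -4.5714 -0.1429]
AᵀP(A−BK) = [102.8929 -0.9643; -0.9643 0.3214]
P' = Q + AᵀP(A−BK) = [119.8929 3.0357; 3.0357 1.3214]
tr(P') = 121.2143


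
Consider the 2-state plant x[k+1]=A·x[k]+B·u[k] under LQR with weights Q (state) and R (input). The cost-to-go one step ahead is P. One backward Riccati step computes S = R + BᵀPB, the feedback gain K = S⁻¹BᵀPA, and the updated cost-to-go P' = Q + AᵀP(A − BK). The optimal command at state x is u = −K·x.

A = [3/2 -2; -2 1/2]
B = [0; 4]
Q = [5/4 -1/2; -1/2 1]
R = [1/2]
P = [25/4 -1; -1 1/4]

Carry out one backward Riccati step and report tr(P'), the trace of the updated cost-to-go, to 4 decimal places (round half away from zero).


BᵀP = [-4.0000 1.0000]
S = R + BᵀPB = [1/2] + [4.0000] = [4.5000]
BᵀPA = [-8.0000 8.5000]
K = S⁻¹·BᵀPA = [-1.7778 1.8889]
A−BK = [1.5000 -2.0000; 5.1111 -7.0556]
AᵀP(A−BK) = [6.8403 -8.6389; -8.6389 11.0069]
P' = Q + AᵀP(A−BK) = [8.0903 -9.1389; -9.1389 12.0069]
tr(P') = 20.0972

20.0972


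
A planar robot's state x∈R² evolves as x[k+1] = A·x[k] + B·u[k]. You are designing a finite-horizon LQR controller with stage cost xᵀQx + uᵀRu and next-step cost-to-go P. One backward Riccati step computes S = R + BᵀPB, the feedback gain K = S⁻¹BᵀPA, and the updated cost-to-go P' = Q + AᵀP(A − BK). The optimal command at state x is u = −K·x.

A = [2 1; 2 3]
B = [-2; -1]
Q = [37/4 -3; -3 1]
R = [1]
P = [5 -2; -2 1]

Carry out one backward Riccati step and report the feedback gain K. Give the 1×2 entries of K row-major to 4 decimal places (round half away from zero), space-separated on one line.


BᵀP = [-8.0000 3.0000]
S = R + BᵀPB = [1] + [13.0000] = [14.0000]
BᵀPA = [-10.0000 1.0000]
K = S⁻¹·BᵀPA = [-0.7143 0.0714]
A−BK = [0.5714 1.1429; 1.2857 3.0714]
AᵀP(A−BK) = [0.8571 0.7143; 0.7143 1.9286]
P' = Q + AᵀP(A−BK) = [10.1071 -2.2857; -2.2857 2.9286]
tr(P') = 13.0357

-0.7143 0.0714


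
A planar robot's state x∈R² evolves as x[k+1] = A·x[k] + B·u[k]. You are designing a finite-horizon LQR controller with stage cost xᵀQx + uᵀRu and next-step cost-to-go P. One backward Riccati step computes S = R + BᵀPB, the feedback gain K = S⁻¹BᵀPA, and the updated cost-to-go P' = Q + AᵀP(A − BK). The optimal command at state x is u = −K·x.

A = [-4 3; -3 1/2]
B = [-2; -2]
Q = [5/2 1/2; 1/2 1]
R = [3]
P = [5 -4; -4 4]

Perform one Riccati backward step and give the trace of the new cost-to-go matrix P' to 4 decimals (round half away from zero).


43.2143

BᵀP = [-2.0000 0.0000]
S = R + BᵀPB = [3] + [4.0000] = [7.0000]
BᵀPA = [8.0000 -6.0000]
K = S⁻¹·BᵀPA = [1.1429 -0.8571]
A−BK = [-1.7143 1.2857; -0.7143 -1.2143]
AᵀP(A−BK) = [10.8571 -15.1429; -15.1429 28.8571]
P' = Q + AᵀP(A−BK) = [13.3571 -14.6429; -14.6429 29.8571]
tr(P') = 43.2143


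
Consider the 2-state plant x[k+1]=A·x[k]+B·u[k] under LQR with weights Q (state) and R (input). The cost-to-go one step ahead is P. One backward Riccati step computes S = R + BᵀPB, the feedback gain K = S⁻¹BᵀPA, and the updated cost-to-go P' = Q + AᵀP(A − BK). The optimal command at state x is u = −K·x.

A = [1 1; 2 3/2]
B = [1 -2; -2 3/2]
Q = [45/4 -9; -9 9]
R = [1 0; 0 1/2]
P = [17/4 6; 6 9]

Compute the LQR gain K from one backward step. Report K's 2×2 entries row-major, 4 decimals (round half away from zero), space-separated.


-1.9556 -1.5953 -0.7937 -0.7076

BᵀP = [-7.7500 -12.0000; 0.5000 1.5000]
S = R + BᵀPB = [1 0; 0 1/2] + [16.2500 -2.5000; -2.5000 1.2500] = [17.2500 -2.5000; -2.5000 1.7500]
BᵀPA = [-31.7500 -25.7500; 3.5000 2.7500]
K = S⁻¹·BᵀPA = [-1.9556 -1.5953; -0.7937 -0.7076]
A−BK = [1.3681 1.1802; -0.7206 -0.6292]
AᵀP(A−BK) = [4.9373 4.0757; 4.0757 3.3668]
P' = Q + AᵀP(A−BK) = [16.1873 -4.9243; -4.9243 12.3668]
tr(P') = 28.5542


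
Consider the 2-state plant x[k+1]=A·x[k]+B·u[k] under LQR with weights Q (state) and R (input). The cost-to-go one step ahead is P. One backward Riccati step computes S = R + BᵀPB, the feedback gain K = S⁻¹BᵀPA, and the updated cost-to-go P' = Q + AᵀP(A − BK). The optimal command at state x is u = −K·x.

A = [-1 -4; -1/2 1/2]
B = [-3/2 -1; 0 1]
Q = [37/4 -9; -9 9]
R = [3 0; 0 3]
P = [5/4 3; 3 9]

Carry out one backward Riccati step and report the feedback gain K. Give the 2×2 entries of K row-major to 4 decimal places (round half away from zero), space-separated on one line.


0.4947 0.7819 -0.4761 -0.2686

BᵀP = [-1.8750 -4.5000; 1.7500 6.0000]
S = R + BᵀPB = [3 0; 0 3] + [2.8125 -2.6250; -2.6250 4.2500] = [5.8125 -2.6250; -2.6250 7.2500]
BᵀPA = [4.1250 5.2500; -4.7500 -4.0000]
K = S⁻¹·BᵀPA = [0.4947 0.7819; -0.4761 -0.2686]
A−BK = [-0.7340 -3.0957; -0.0239 0.7686]
AᵀP(A−BK) = [2.1981 2.7487; 2.7487 5.0705]
P' = Q + AᵀP(A−BK) = [11.4481 -6.2513; -6.2513 14.0705]
tr(P') = 25.5186


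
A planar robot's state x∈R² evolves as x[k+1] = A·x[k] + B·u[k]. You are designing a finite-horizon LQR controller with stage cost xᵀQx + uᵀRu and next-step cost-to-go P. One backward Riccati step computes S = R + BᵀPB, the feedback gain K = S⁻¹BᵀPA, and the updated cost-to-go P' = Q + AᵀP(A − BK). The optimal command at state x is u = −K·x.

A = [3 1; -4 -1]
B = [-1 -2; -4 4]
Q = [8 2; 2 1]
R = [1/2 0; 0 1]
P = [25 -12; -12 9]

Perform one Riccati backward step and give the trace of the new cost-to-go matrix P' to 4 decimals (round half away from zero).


11.0015

BᵀP = [23.0000 -24.0000; -98.0000 60.0000]
S = R + BᵀPB = [1/2 0; 0 1] + [73.0000 -142.0000; -142.0000 436.0000] = [73.5000 -142.0000; -142.0000 437.0000]
BᵀPA = [165.0000 47.0000; -534.0000 -158.0000]
K = S⁻¹·BᵀPA = [-0.3114 -0.1587; -1.3232 -0.4131]
A−BK = [0.0423 0.0151; 0.0470 0.0178]
AᵀP(A−BK) = [1.8161 0.5773; 0.5773 0.1854]
P' = Q + AᵀP(A−BK) = [9.8161 2.5773; 2.5773 1.1854]
tr(P') = 11.0015


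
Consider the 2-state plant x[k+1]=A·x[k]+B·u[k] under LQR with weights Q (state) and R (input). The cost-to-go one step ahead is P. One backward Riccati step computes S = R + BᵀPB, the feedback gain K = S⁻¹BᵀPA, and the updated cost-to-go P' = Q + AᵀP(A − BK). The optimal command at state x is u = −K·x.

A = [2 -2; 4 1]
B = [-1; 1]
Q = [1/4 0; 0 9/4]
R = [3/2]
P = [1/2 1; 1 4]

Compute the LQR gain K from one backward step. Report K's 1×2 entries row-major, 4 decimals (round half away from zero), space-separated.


BᵀP = [0.5000 3.0000]
S = R + BᵀPB = [3/2] + [2.5000] = [4.0000]
BᵀPA = [13.0000 2.0000]
K = S⁻¹·BᵀPA = [3.2500 0.5000]
A−BK = [5.2500 -1.5000; 0.7500 0.5000]
AᵀP(A−BK) = [39.7500 1.5000; 1.5000 1.0000]
P' = Q + AᵀP(A−BK) = [40.0000 1.5000; 1.5000 3.2500]
tr(P') = 43.2500

3.2500 0.5000


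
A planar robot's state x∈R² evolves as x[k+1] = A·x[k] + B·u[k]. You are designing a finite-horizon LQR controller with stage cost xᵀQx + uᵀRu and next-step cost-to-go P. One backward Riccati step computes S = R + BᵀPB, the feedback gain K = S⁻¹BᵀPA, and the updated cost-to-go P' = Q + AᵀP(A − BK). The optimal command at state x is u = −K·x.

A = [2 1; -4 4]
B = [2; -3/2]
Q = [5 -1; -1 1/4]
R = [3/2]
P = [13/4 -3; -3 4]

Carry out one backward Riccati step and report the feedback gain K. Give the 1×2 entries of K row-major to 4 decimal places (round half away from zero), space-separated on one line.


1.6867 -0.8916

BᵀP = [11.0000 -12.0000]
S = R + BᵀPB = [3/2] + [40.0000] = [41.5000]
BᵀPA = [70.0000 -37.0000]
K = S⁻¹·BᵀPA = [1.6867 -0.8916]
A−BK = [-1.3735 2.7831; -1.4699 2.6627]
AᵀP(A−BK) = [6.9277 -7.0904; -7.0904 10.2620]
P' = Q + AᵀP(A−BK) = [11.9277 -8.0904; -8.0904 10.5120]
tr(P') = 22.4398


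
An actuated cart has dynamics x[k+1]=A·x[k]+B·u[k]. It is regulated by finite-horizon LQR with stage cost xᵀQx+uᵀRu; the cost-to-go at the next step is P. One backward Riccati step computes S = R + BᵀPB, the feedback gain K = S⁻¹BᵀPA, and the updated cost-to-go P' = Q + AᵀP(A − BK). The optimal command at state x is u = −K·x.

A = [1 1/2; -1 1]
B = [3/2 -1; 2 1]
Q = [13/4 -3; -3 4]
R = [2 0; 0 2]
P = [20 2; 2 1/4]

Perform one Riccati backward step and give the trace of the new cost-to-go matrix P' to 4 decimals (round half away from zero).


7.9996

BᵀP = [34.0000 3.5000; -18.0000 -1.7500]
S = R + BᵀPB = [2 0; 0 2] + [58.0000 -30.5000; -30.5000 16.2500] = [60.0000 -30.5000; -30.5000 18.2500]
BᵀPA = [30.5000 20.5000; -16.2500 -10.7500]
K = S⁻¹·BᵀPA = [0.3703 0.2807; -0.2716 -0.1199]
A−BK = [0.1730 -0.0410; -1.4689 0.5584]
AᵀP(A−BK) = [0.5432 0.2398; 0.2398 0.2064]
P' = Q + AᵀP(A−BK) = [3.7932 -2.7602; -2.7602 4.2064]
tr(P') = 7.9996


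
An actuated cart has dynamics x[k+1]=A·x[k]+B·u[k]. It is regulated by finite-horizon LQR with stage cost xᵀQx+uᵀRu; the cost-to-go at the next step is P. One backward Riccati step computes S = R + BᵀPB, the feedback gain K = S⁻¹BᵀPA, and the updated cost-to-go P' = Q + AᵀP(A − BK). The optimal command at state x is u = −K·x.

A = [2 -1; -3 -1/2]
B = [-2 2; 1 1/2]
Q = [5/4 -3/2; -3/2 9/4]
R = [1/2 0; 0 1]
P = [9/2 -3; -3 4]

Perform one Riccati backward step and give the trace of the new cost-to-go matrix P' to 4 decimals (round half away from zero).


7.1711

BᵀP = [-12.0000 10.0000; 7.5000 -4.0000]
S = R + BᵀPB = [1/2 0; 0 1] + [34.0000 -19.0000; -19.0000 13.0000] = [34.5000 -19.0000; -19.0000 14.0000]
BᵀPA = [-54.0000 7.0000; 27.0000 -5.5000]
K = S⁻¹·BᵀPA = [-1.9918 -0.0533; -0.7746 -0.4652]
A−BK = [-0.4344 -0.1762; -0.6209 -0.2141]
AᵀP(A−BK) = [3.3566 0.6824; 0.6824 0.3145]
P' = Q + AᵀP(A−BK) = [4.6066 -0.8176; -0.8176 2.5645]
tr(P') = 7.1711


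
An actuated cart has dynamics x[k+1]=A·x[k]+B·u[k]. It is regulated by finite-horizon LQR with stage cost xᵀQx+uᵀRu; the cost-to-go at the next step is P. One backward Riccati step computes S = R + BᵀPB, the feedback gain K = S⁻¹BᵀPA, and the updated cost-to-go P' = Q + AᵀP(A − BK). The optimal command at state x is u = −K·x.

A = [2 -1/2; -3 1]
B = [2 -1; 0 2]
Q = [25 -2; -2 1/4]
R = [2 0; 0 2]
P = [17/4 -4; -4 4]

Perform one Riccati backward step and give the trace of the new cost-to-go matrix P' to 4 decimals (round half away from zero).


29.3785

BᵀP = [8.5000 -8.0000; -12.2500 12.0000]
S = R + BᵀPB = [2 0; 0 2] + [17.0000 -24.5000; -24.5000 36.2500] = [19.0000 -24.5000; -24.5000 38.2500]
BᵀPA = [41.0000 -12.2500; -60.5000 18.1250]
K = S⁻¹·BᵀPA = [0.6798 -0.1937; -1.1462 0.3498]
A−BK = [-0.5059 0.2372; -0.7075 0.3004]
AᵀP(A−BK) = [3.7787 -1.1462; -1.1462 0.3498]
P' = Q + AᵀP(A−BK) = [28.7787 -3.1462; -3.1462 0.5998]
tr(P') = 29.3785


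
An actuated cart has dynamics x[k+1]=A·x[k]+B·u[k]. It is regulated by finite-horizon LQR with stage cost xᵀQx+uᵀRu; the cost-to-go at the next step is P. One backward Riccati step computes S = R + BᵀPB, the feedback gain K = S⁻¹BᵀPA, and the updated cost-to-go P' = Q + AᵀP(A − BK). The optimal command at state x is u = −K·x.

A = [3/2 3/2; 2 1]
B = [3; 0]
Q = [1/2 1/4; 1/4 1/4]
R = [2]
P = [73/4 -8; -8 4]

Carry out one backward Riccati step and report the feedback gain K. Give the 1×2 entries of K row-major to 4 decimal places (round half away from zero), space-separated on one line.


BᵀP = [54.7500 -24.0000]
S = R + BᵀPB = [2] + [164.2500] = [166.2500]
BᵀPA = [34.1250 58.1250]
K = S⁻¹·BᵀPA = [0.2053 0.3496]
A−BK = [0.8842 0.4511; 2.0000 1.0000]
AᵀP(A−BK) = [2.0579 1.1316; 1.1316 0.7406]
P' = Q + AᵀP(A−BK) = [2.5579 1.3816; 1.3816 0.9906]
tr(P') = 3.5485

0.2053 0.3496


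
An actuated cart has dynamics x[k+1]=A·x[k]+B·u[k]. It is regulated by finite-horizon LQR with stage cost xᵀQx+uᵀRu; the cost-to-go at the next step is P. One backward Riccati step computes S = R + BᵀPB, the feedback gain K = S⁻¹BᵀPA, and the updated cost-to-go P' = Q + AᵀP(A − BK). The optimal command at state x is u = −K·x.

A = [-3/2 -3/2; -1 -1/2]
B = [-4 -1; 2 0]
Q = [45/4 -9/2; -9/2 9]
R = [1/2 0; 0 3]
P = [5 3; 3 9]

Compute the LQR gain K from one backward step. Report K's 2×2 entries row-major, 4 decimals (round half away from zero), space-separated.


BᵀP = [-14.0000 6.0000; -5.0000 -3.0000]
S = R + BᵀPB = [1/2 0; 0 3] + [68.0000 14.0000; 14.0000 5.0000] = [68.5000 14.0000; 14.0000 8.0000]
BᵀPA = [15.0000 18.0000; 10.5000 9.0000]
K = S⁻¹·BᵀPA = [-0.0767 0.0511; 1.4467 1.0355]
A−BK = [-0.3601 -0.2599; -0.8466 -0.6023]
AᵀP(A−BK) = [15.2099 10.8601; 10.8601 7.7599]
P' = Q + AᵀP(A−BK) = [26.4599 6.3601; 6.3601 16.7599]
tr(P') = 43.2198

-0.0767 0.0511 1.4467 1.0355


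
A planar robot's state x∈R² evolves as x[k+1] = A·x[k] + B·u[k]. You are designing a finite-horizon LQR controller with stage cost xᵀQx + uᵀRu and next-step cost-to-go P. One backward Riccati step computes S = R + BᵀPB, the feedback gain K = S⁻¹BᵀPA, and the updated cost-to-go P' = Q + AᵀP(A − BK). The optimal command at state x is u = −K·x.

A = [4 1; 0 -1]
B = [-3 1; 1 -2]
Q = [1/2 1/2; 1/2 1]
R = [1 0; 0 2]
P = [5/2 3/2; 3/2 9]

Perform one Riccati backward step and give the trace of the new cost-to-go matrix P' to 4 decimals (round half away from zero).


BᵀP = [-6.0000 4.5000; -0.5000 -16.5000]
S = R + BᵀPB = [1 0; 0 2] + [22.5000 -15.0000; -15.0000 32.5000] = [23.5000 -15.0000; -15.0000 34.5000]
BᵀPA = [-24.0000 -10.5000; -2.0000 16.0000]
K = S⁻¹·BᵀPA = [-1.4648 -0.2087; -0.6948 0.3730]
A−BK = [0.3005 0.0009; 0.0751 -0.0452]
AᵀP(A−BK) = [3.4554 -0.2629; -0.2629 0.3402]
P' = Q + AᵀP(A−BK) = [3.9554 0.2371; 0.2371 1.3402]
tr(P') = 5.2956

5.2956


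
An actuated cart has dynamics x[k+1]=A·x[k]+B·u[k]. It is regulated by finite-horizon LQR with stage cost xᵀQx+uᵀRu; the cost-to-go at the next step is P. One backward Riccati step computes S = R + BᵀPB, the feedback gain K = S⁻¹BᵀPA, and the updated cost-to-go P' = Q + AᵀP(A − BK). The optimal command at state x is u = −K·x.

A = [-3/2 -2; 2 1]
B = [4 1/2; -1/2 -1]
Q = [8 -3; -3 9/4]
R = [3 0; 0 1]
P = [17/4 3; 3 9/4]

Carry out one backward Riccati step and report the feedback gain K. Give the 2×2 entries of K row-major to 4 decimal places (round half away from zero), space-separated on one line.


BᵀP = [15.5000 10.8750; -0.8750 -0.7500]
S = R + BᵀPB = [3 0; 0 1] + [56.5625 -3.1250; -3.1250 0.3125] = [59.5625 -3.1250; -3.1250 1.3125]
BᵀPA = [-1.5000 -20.1250; -0.1875 1.0000]
K = S⁻¹·BᵀPA = [-0.0373 -0.3404; -0.2318 -0.0486]
A−BK = [-1.2347 -0.6139; 1.7496 0.7811]
AᵀP(A−BK) = [0.4630 0.2302; 0.2302 0.4474]
P' = Q + AᵀP(A−BK) = [8.4630 -2.7698; -2.7698 2.6974]
tr(P') = 11.1605

-0.0373 -0.3404 -0.2318 -0.0486


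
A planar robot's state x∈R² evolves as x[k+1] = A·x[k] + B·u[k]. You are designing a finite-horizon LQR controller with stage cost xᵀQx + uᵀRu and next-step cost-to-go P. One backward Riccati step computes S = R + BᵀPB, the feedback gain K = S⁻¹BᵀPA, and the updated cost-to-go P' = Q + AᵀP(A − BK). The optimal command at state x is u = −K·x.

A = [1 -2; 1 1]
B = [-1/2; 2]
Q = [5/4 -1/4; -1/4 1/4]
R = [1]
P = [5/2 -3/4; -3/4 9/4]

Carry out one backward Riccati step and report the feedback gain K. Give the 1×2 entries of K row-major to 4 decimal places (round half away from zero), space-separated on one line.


BᵀP = [-2.7500 4.8750]
S = R + BᵀPB = [1] + [11.1250] = [12.1250]
BᵀPA = [2.1250 10.3750]
K = S⁻¹·BᵀPA = [0.1753 0.8557]
A−BK = [1.0876 -1.5722; 0.6495 -0.7113]
AᵀP(A−BK) = [2.8776 -3.8183; -3.8183 6.3724]
P' = Q + AᵀP(A−BK) = [4.1276 -4.0683; -4.0683 6.6224]
tr(P') = 10.7500

0.1753 0.8557


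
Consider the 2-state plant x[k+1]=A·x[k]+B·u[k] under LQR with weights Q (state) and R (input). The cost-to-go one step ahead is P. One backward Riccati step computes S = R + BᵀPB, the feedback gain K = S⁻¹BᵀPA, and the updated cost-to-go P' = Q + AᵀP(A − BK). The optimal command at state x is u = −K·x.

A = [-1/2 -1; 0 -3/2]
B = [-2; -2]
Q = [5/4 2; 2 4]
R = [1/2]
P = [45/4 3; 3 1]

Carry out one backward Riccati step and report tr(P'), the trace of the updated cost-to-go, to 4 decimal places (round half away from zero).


5.4834

BᵀP = [-28.5000 -8.0000]
S = R + BᵀPB = [1/2] + [73.0000] = [73.5000]
BᵀPA = [14.2500 40.5000]
K = S⁻¹·BᵀPA = [0.1939 0.5510]
A−BK = [-0.1122 0.1020; 0.3878 -0.3980]
AᵀP(A−BK) = [0.0497 0.0230; 0.0230 0.1837]
P' = Q + AᵀP(A−BK) = [1.2997 2.0230; 2.0230 4.1837]
tr(P') = 5.4834


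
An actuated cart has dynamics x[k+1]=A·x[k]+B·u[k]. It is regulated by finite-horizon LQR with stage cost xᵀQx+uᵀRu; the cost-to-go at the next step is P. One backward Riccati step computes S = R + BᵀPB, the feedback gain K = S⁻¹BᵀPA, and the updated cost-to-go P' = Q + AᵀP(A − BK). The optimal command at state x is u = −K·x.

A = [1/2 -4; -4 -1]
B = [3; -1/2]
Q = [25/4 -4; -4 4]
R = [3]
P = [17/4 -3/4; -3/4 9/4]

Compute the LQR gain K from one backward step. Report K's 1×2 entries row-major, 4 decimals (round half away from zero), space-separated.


BᵀP = [13.1250 -3.3750]
S = R + BᵀPB = [3] + [41.0625] = [44.0625]
BᵀPA = [20.0625 -49.1250]
K = S⁻¹·BᵀPA = [0.4553 -1.1149]
A−BK = [-0.8660 -0.6553; -3.7723 -1.5574]
AᵀP(A−BK) = [30.9277 11.2426; 11.2426 9.4809]
P' = Q + AᵀP(A−BK) = [37.1777 7.2426; 7.2426 13.4809]
tr(P') = 50.6585

0.4553 -1.1149


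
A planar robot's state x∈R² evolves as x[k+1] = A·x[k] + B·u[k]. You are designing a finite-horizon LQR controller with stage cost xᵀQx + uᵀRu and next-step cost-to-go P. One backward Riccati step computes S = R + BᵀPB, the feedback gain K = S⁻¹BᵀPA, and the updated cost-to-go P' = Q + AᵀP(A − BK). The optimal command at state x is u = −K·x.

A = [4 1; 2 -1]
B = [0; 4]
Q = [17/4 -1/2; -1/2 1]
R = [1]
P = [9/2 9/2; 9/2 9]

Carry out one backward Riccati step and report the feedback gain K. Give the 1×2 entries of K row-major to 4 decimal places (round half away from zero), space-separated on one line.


0.9931 -0.1241

BᵀP = [18.0000 36.0000]
S = R + BᵀPB = [1] + [144.0000] = [145.0000]
BᵀPA = [144.0000 -18.0000]
K = S⁻¹·BᵀPA = [0.9931 -0.1241]
A−BK = [4.0000 1.0000; -1.9724 -0.5034]
AᵀP(A−BK) = [36.9931 8.8759; 8.8759 2.2655]
P' = Q + AᵀP(A−BK) = [41.2431 8.3759; 8.3759 3.2655]
tr(P') = 44.5086


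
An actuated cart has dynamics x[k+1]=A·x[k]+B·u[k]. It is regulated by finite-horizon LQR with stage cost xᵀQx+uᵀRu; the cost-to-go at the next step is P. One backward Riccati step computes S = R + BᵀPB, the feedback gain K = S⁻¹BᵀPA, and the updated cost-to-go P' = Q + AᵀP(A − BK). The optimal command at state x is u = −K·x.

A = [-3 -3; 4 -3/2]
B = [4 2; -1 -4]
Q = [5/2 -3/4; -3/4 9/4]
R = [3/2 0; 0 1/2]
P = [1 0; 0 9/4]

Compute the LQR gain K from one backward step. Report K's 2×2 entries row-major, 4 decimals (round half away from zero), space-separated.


BᵀP = [4.0000 -2.2500; 2.0000 -9.0000]
S = R + BᵀPB = [3/2 0; 0 1/2] + [18.2500 17.0000; 17.0000 40.0000] = [19.7500 17.0000; 17.0000 40.5000]
BᵀPA = [-21.0000 -8.6250; -42.0000 7.5000]
K = S⁻¹·BᵀPA = [-0.2672 -0.9333; -0.9249 0.5770]
A−BK = [-0.0815 -0.4206; 0.0333 -0.1255]
AᵀP(A−BK) = [0.5439 0.1321; 0.1321 1.6854]
P' = Q + AᵀP(A−BK) = [3.0439 -0.6179; -0.6179 3.9354]
tr(P') = 6.9794

-0.2672 -0.9333 -0.9249 0.5770


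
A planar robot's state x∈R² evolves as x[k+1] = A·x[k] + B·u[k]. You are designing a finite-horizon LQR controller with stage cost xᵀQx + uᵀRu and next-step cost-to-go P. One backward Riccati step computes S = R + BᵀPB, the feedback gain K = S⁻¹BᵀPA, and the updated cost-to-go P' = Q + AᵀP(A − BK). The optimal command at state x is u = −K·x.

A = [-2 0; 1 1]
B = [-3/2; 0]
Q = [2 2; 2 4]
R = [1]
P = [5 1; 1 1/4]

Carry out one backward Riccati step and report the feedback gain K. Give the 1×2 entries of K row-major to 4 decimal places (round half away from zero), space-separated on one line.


1.1020 -0.1224

BᵀP = [-7.5000 -1.5000]
S = R + BᵀPB = [1] + [11.2500] = [12.2500]
BᵀPA = [13.5000 -1.5000]
K = S⁻¹·BᵀPA = [1.1020 -0.1224]
A−BK = [-0.3469 -0.1837; 1.0000 1.0000]
AᵀP(A−BK) = [1.3724 -0.0969; -0.0969 0.0663]
P' = Q + AᵀP(A−BK) = [3.3724 1.9031; 1.9031 4.0663]
tr(P') = 7.4388


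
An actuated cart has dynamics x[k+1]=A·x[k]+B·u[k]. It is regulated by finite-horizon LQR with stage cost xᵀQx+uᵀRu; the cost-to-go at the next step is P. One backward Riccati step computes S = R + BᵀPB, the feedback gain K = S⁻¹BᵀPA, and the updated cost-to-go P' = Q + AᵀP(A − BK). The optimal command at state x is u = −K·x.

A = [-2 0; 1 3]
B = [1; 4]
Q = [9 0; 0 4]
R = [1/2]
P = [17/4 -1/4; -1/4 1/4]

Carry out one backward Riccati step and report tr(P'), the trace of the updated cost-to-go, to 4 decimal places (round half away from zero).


27.8519

BᵀP = [3.2500 0.7500]
S = R + BᵀPB = [1/2] + [6.2500] = [6.7500]
BᵀPA = [-5.7500 2.2500]
K = S⁻¹·BᵀPA = [-0.8519 0.3333]
A−BK = [-1.1481 -0.3333; 4.4074 1.6667]
AᵀP(A−BK) = [13.3519 4.1667; 4.1667 1.5000]
P' = Q + AᵀP(A−BK) = [22.3519 4.1667; 4.1667 5.5000]
tr(P') = 27.8519


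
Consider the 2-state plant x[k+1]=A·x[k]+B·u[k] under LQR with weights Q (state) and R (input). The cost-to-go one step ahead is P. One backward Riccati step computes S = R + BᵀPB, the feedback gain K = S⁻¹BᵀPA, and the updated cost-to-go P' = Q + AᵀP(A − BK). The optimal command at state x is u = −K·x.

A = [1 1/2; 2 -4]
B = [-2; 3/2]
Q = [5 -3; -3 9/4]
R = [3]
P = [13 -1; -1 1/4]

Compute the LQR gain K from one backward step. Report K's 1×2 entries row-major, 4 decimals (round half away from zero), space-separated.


BᵀP = [-27.5000 2.3750]
S = R + BᵀPB = [3] + [58.5625] = [61.5625]
BᵀPA = [-22.7500 -23.2500]
K = S⁻¹·BᵀPA = [-0.3695 -0.3777]
A−BK = [0.2609 -0.2553; 2.5543 -3.4335]
AᵀP(A−BK) = [1.5929 -1.0919; -1.0919 2.4693]
P' = Q + AᵀP(A−BK) = [6.5929 -4.0919; -4.0919 4.7193]
tr(P') = 11.3122

-0.3695 -0.3777


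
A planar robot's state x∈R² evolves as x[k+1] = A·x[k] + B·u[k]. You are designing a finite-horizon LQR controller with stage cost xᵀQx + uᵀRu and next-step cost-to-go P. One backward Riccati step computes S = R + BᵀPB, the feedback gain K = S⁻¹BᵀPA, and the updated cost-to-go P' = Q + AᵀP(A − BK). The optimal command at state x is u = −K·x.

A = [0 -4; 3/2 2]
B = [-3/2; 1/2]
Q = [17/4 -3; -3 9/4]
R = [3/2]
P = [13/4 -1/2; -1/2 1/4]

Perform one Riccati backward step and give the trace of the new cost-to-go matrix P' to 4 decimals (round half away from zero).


16.4485

BᵀP = [-5.1250 0.8750]
S = R + BᵀPB = [3/2] + [8.1250] = [9.6250]
BᵀPA = [1.3125 22.2500]
K = S⁻¹·BᵀPA = [0.1364 2.3117]
A−BK = [0.2045 -0.5325; 1.4318 0.8442]
AᵀP(A−BK) = [0.3835 0.7159; 0.7159 9.5649]
P' = Q + AᵀP(A−BK) = [4.6335 -2.2841; -2.2841 11.8149]
tr(P') = 16.4485


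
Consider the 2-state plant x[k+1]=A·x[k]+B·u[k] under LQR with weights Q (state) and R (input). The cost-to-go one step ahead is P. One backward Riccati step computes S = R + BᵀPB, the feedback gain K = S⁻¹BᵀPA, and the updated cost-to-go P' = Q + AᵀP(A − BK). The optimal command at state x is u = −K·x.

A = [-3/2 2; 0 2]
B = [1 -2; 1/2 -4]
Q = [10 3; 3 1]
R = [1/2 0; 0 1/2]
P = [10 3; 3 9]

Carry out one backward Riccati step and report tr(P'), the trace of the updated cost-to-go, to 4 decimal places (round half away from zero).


BᵀP = [11.5000 7.5000; -32.0000 -42.0000]
S = R + BᵀPB = [1/2 0; 0 1/2] + [15.2500 -53.0000; -53.0000 232.0000] = [15.7500 -53.0000; -53.0000 232.5000]
BᵀPA = [-17.2500 38.0000; 48.0000 -148.0000]
K = S⁻¹·BᵀPA = [-1.7196 1.1620; -0.1855 -0.3717]
A−BK = [-0.1515 0.0947; 0.1176 -0.0677]
AᵀP(A−BK) = [1.7428 -1.1155; -1.1155 0.8366]
P' = Q + AᵀP(A−BK) = [11.7428 1.8845; 1.8845 1.8366]
tr(P') = 13.5794

13.5794


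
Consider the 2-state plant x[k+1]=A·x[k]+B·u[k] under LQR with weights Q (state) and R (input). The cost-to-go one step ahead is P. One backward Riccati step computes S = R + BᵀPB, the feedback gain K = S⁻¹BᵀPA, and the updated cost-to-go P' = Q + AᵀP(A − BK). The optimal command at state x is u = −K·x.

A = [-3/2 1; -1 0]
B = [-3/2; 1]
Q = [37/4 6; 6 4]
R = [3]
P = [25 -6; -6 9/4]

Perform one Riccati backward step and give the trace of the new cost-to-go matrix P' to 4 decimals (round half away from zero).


BᵀP = [-43.5000 11.2500]
S = R + BᵀPB = [3] + [76.5000] = [79.5000]
BᵀPA = [54.0000 -43.5000]
K = S⁻¹·BᵀPA = [0.6792 -0.5472]
A−BK = [-0.4811 0.1792; -1.6792 0.5472]
AᵀP(A−BK) = [3.8208 -1.9528; -1.9528 1.1981]
P' = Q + AᵀP(A−BK) = [13.0708 4.0472; 4.0472 5.1981]
tr(P') = 18.2689

18.2689


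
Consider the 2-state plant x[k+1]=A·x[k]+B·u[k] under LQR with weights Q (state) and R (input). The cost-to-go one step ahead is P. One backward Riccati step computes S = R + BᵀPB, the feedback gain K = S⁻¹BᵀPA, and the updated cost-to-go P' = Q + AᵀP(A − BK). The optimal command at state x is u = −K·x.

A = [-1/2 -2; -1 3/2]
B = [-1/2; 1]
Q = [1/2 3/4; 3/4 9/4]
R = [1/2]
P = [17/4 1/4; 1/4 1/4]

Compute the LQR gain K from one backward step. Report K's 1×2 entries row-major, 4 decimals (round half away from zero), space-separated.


BᵀP = [-1.8750 0.1250]
S = R + BᵀPB = [1/2] + [1.0625] = [1.5625]
BᵀPA = [0.8125 3.9375]
K = S⁻¹·BᵀPA = [0.5200 2.5200]
A−BK = [-0.2400 -0.7400; -1.5200 -1.0200]
AᵀP(A−BK) = [1.1400 2.1400; 2.1400 6.1400]
P' = Q + AᵀP(A−BK) = [1.6400 2.8900; 2.8900 8.3900]
tr(P') = 10.0300

0.5200 2.5200


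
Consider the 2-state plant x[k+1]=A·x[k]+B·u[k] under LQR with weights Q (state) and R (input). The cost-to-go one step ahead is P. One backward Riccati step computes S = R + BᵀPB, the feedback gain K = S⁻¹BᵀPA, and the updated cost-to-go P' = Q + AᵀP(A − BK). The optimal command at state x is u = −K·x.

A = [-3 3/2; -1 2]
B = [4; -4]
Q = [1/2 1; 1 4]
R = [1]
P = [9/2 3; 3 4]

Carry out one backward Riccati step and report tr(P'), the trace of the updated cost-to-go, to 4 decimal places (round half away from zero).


BᵀP = [6.0000 -4.0000]
S = R + BᵀPB = [1] + [40.0000] = [41.0000]
BᵀPA = [-14.0000 1.0000]
K = S⁻¹·BᵀPA = [-0.3415 0.0244]
A−BK = [-1.6341 1.4024; -2.3659 2.0976]
AᵀP(A−BK) = [57.7195 -50.4085; -50.4085 44.1006]
P' = Q + AᵀP(A−BK) = [58.2195 -49.4085; -49.4085 48.1006]
tr(P') = 106.3201

106.3201


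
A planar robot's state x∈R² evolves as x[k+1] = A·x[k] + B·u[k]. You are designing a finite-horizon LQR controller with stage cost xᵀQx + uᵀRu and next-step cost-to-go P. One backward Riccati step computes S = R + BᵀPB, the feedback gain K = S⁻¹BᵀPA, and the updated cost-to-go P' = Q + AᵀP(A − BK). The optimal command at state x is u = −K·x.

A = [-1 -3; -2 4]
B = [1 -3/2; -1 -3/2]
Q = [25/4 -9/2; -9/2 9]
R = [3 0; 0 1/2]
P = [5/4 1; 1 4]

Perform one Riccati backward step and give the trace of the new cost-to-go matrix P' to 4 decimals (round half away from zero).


BᵀP = [0.2500 -3.0000; -3.3750 -7.5000]
S = R + BᵀPB = [3 0; 0 1/2] + [3.2500 4.1250; 4.1250 16.3125] = [6.2500 4.1250; 4.1250 16.8125]
BᵀPA = [5.7500 -12.7500; 18.3750 -19.8750]
K = S⁻¹·BᵀPA = [0.2370 -1.5032; 1.0348 -0.8133]
A−BK = [0.3151 -2.7168; -0.2108 1.2768]
AᵀP(A−BK) = [0.8730 -2.6615; -2.6615 15.9191]
P' = Q + AᵀP(A−BK) = [7.1230 -7.1615; -7.1615 24.9191]
tr(P') = 32.0421

32.0421


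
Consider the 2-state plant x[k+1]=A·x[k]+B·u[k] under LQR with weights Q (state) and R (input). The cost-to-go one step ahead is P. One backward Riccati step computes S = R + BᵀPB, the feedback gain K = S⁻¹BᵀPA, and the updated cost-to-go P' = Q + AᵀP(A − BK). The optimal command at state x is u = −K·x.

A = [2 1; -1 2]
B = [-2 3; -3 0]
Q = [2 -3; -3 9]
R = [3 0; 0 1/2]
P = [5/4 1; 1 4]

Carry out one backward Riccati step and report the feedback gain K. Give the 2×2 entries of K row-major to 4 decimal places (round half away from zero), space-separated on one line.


0.2839 -0.6034 0.7816 -0.0175

BᵀP = [-5.5000 -14.0000; 3.7500 3.0000]
S = R + BᵀPB = [3 0; 0 1/2] + [53.0000 -16.5000; -16.5000 11.2500] = [56.0000 -16.5000; -16.5000 11.7500]
BᵀPA = [3.0000 -33.5000; 4.5000 9.7500]
K = S⁻¹·BᵀPA = [0.2839 -0.6034; 0.7816 -0.0175]
A−BK = [0.2229 -0.1542; -0.1484 0.1899]
AᵀP(A−BK) = [0.6312 -0.6111; -0.6111 1.2077]
P' = Q + AᵀP(A−BK) = [2.6312 -3.6111; -3.6111 10.2077]
tr(P') = 12.8390


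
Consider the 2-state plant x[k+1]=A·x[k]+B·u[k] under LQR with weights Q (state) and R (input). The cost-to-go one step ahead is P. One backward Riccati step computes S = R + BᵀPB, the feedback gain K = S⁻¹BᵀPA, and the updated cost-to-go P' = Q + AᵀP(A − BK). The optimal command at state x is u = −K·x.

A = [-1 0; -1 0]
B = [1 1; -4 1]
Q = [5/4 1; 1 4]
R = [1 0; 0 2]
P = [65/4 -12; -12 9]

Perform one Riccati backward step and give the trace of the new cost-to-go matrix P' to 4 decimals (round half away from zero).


BᵀP = [64.2500 -48.0000; 4.2500 -3.0000]
S = R + BᵀPB = [1 0; 0 2] + [256.2500 16.2500; 16.2500 1.2500] = [257.2500 16.2500; 16.2500 3.2500]
BᵀPA = [-16.2500 0.0000; -1.2500 0.0000]
K = S⁻¹·BᵀPA = [-0.0568 0.0000; -0.1005 0.0000]
A−BK = [-0.8427 0.0000; -1.1267 0.0000]
AᵀP(A−BK) = [0.2010 0.0000; 0.0000 0.0000]
P' = Q + AᵀP(A−BK) = [1.4510 1.0000; 1.0000 4.0000]
tr(P') = 5.4510

5.4510


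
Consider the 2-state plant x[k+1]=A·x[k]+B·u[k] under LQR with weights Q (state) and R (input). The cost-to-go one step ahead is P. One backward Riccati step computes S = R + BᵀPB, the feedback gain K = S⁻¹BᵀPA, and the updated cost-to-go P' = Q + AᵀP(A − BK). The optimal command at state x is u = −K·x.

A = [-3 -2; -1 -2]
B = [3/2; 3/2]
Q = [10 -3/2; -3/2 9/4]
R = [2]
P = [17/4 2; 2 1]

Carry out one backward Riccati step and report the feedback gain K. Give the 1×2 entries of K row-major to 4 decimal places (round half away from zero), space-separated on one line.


-1.4301 -1.2164

BᵀP = [9.3750 4.5000]
S = R + BᵀPB = [2] + [20.8125] = [22.8125]
BᵀPA = [-32.6250 -27.7500]
K = S⁻¹·BᵀPA = [-1.4301 -1.2164]
A−BK = [-0.8548 -0.1753; 1.1452 -0.1753]
AᵀP(A−BK) = [4.5918 3.8137; 3.8137 3.2438]
P' = Q + AᵀP(A−BK) = [14.5918 2.3137; 2.3137 5.4938]
tr(P') = 20.0856


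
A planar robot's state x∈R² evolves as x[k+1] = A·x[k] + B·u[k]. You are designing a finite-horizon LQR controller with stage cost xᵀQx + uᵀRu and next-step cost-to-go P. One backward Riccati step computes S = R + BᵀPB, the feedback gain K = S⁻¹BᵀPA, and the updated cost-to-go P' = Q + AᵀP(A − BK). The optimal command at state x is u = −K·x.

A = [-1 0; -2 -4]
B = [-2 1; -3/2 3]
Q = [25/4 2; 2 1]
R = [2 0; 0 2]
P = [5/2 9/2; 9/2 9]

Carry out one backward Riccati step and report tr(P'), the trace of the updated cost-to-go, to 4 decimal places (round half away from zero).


BᵀP = [-11.7500 -22.5000; 16.0000 31.5000]
S = R + BᵀPB = [2 0; 0 2] + [57.2500 -79.2500; -79.2500 110.5000] = [59.2500 -79.2500; -79.2500 112.5000]
BᵀPA = [56.7500 90.0000; -79.0000 -126.0000]
K = S⁻¹·BᵀPA = [0.3211 0.3623; -0.4761 -0.8648]
A−BK = [0.1182 1.5894; -0.0902 -0.8622]
AᵀP(A−BK) = [0.6716 1.1219; 1.1219 2.4308]
P' = Q + AᵀP(A−BK) = [6.9216 3.1219; 3.1219 3.4308]
tr(P') = 10.3524

10.3524


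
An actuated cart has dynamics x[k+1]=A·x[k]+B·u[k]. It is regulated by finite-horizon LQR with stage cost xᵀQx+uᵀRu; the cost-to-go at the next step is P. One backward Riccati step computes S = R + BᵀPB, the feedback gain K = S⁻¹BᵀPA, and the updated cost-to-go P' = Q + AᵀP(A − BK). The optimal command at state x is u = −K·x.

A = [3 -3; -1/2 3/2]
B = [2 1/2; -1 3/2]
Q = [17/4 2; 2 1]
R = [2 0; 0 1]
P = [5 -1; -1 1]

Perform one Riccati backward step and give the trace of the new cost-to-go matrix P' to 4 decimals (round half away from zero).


13.0750

BᵀP = [11.0000 -3.0000; 1.0000 1.0000]
S = R + BᵀPB = [2 0; 0 1] + [25.0000 1.0000; 1.0000 2.0000] = [27.0000 1.0000; 1.0000 3.0000]
BᵀPA = [34.5000 -37.5000; 2.5000 -1.5000]
K = S⁻¹·BᵀPA = [1.2625 -1.3875; 0.4125 -0.0375]
A−BK = [0.2688 -0.2063; 0.1438 0.1688]
AᵀP(A−BK) = [3.6625 -3.7875; -3.7875 4.1625]
P' = Q + AᵀP(A−BK) = [7.9125 -1.7875; -1.7875 5.1625]
tr(P') = 13.0750


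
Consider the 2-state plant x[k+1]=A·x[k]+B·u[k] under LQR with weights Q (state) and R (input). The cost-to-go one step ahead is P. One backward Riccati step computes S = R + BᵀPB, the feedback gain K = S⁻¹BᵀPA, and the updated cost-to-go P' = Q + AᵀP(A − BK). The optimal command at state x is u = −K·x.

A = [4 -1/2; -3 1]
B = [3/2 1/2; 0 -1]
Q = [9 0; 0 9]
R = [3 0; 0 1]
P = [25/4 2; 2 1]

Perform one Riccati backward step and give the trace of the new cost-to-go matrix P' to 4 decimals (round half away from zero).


29.6535

BᵀP = [9.3750 3.0000; 1.1250 0.0000]
S = R + BᵀPB = [3 0; 0 1] + [14.0625 1.6875; 1.6875 0.5625] = [17.0625 1.6875; 1.6875 1.5625]
BᵀPA = [28.5000 -1.6875; 4.5000 -0.5625]
K = S⁻¹·BᵀPA = [1.5512 -0.0709; 1.2047 -0.2835]
A−BK = [1.0709 -0.2520; -1.7953 0.7165]
AᵀP(A−BK) = [11.3701 -1.2047; -1.2047 0.2835]
P' = Q + AᵀP(A−BK) = [20.3701 -1.2047; -1.2047 9.2835]
tr(P') = 29.6535
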